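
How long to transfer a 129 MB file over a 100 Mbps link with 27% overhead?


Effective throughput = 100 * (1 - 27/100) = 73 Mbps
File size in Mb = 129 * 8 = 1032 Mb
Time = 1032 / 73
Time = 14.137 seconds


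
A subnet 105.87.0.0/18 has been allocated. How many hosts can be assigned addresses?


Host bits = 32 - 18 = 14
Total addresses = 2^14 = 16384
Usable = total - 2 (network and broadcast)
Usable hosts: 16382


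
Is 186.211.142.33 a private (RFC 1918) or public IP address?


RFC 1918 private ranges:
  10.0.0.0/8 (10.0.0.0 - 10.255.255.255)
  172.16.0.0/12 (172.16.0.0 - 172.31.255.255)
  192.168.0.0/16 (192.168.0.0 - 192.168.255.255)
Public (not in any RFC 1918 range)


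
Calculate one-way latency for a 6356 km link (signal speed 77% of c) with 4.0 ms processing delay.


Speed = 0.77 * 3e5 km/s = 231000 km/s
Propagation delay = 6356 / 231000 = 0.0275 s = 27.5152 ms
Processing delay = 4.0 ms
Total one-way latency = 31.5152 ms


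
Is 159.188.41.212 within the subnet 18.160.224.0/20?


Subnet network: 18.160.224.0
Test IP AND mask: 159.188.32.0
No, 159.188.41.212 is not in 18.160.224.0/20


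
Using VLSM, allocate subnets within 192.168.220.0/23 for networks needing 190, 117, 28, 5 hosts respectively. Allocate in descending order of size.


190 hosts -> /24 (254 usable): 192.168.220.0/24
117 hosts -> /25 (126 usable): 192.168.221.0/25
28 hosts -> /27 (30 usable): 192.168.221.128/27
5 hosts -> /29 (6 usable): 192.168.221.160/29
Allocation: 192.168.220.0/24 (190 hosts, 254 usable); 192.168.221.0/25 (117 hosts, 126 usable); 192.168.221.128/27 (28 hosts, 30 usable); 192.168.221.160/29 (5 hosts, 6 usable)


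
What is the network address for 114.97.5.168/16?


IP:   01110010.01100001.00000101.10101000
Mask: 11111111.11111111.00000000.00000000
AND operation:
Net:  01110010.01100001.00000000.00000000
Network: 114.97.0.0/16


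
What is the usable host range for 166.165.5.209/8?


Network: 166.0.0.0
Broadcast: 166.255.255.255
First usable = network + 1
Last usable = broadcast - 1
Range: 166.0.0.1 to 166.255.255.254


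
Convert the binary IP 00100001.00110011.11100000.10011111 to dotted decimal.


00100001 = 33
00110011 = 51
11100000 = 224
10011111 = 159
IP: 33.51.224.159


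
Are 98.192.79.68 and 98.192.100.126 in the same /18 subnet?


Mask: 255.255.192.0
98.192.79.68 AND mask = 98.192.64.0
98.192.100.126 AND mask = 98.192.64.0
Yes, same subnet (98.192.64.0)


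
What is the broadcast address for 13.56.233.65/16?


Network: 13.56.0.0/16
Host bits = 16
Set all host bits to 1:
Broadcast: 13.56.255.255


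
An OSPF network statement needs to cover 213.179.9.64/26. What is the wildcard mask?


Subnet mask: 255.255.255.192
Wildcard = 255.255.255.255 - subnet mask
255 - 255 = 0
255 - 255 = 0
255 - 255 = 0
255 - 192 = 63
Wildcard: 0.0.0.63


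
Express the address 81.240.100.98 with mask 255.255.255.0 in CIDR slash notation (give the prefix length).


Binary: 11111111.11111111.11111111.00000000
Count leading 1s
Prefix: /24


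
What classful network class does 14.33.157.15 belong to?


First octet: 14
Binary: 00001110
0xxxxxxx -> Class A (1-126)
Class A, default mask 255.0.0.0 (/8)


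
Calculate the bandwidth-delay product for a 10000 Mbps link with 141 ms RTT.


BDP = bandwidth * RTT
= 10000 Mbps * 141 ms
= 10000 * 1e6 * 141 / 1000 bits
= 1410000000 bits
= 176250000 bytes
= 172119.1406 KB
BDP = 1410000000 bits (176250000 bytes)


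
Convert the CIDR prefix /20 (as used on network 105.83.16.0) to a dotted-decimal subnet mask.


/20 means 20 network bits, 12 host bits
Binary: 11111111111111111111000000000000
Mask: 255.255.240.0


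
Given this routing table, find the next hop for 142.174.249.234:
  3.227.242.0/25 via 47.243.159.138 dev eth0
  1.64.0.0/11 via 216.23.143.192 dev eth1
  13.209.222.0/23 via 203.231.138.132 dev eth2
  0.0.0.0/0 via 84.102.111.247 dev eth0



Longest prefix match for 142.174.249.234:
  /25 3.227.242.0: no
  /11 1.64.0.0: no
  /23 13.209.222.0: no
  /0 0.0.0.0: MATCH
Selected: next-hop 84.102.111.247 via eth0 (matched /0)


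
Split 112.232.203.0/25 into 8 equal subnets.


New prefix = 25 + 3 = 28
Each subnet has 16 addresses
  112.232.203.0/28
  112.232.203.16/28
  112.232.203.32/28
  112.232.203.48/28
  112.232.203.64/28
  112.232.203.80/28
  112.232.203.96/28
  112.232.203.112/28
Subnets: 112.232.203.0/28, 112.232.203.16/28, 112.232.203.32/28, 112.232.203.48/28, 112.232.203.64/28, 112.232.203.80/28, 112.232.203.96/28, 112.232.203.112/28


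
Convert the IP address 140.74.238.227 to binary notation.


140 = 10001100
74 = 01001010
238 = 11101110
227 = 11100011
Binary: 10001100.01001010.11101110.11100011


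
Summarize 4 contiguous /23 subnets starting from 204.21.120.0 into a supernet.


Original prefix: /23
Number of subnets: 4 = 2^2
New prefix = 23 - 2 = 21
Supernet: 204.21.120.0/21


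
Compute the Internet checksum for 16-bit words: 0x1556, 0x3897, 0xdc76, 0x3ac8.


Sum all words (with carry folding):
+ 0x1556 = 0x1556
+ 0x3897 = 0x4ded
+ 0xdc76 = 0x2a64
+ 0x3ac8 = 0x652c
One's complement: ~0x652c
Checksum = 0x9ad3


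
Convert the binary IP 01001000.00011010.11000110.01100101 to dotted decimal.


01001000 = 72
00011010 = 26
11000110 = 198
01100101 = 101
IP: 72.26.198.101


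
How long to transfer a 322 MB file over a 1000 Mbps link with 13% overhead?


Effective throughput = 1000 * (1 - 13/100) = 870 Mbps
File size in Mb = 322 * 8 = 2576 Mb
Time = 2576 / 870
Time = 2.9609 seconds


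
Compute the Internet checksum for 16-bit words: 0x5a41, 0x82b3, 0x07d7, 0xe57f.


Sum all words (with carry folding):
+ 0x5a41 = 0x5a41
+ 0x82b3 = 0xdcf4
+ 0x07d7 = 0xe4cb
+ 0xe57f = 0xca4b
One's complement: ~0xca4b
Checksum = 0x35b4


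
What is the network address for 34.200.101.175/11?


IP:   00100010.11001000.01100101.10101111
Mask: 11111111.11100000.00000000.00000000
AND operation:
Net:  00100010.11000000.00000000.00000000
Network: 34.192.0.0/11


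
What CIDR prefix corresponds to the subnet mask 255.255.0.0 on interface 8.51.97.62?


Binary: 11111111.11111111.00000000.00000000
Count leading 1s
Prefix: /16


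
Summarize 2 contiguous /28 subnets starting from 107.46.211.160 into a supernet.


Original prefix: /28
Number of subnets: 2 = 2^1
New prefix = 28 - 1 = 27
Supernet: 107.46.211.160/27


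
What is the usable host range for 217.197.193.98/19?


Network: 217.197.192.0
Broadcast: 217.197.223.255
First usable = network + 1
Last usable = broadcast - 1
Range: 217.197.192.1 to 217.197.223.254


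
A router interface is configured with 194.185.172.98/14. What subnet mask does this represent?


/14 means 14 network bits, 18 host bits
Binary: 11111111111111000000000000000000
Mask: 255.252.0.0


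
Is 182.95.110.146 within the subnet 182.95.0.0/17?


Subnet network: 182.95.0.0
Test IP AND mask: 182.95.0.0
Yes, 182.95.110.146 is in 182.95.0.0/17


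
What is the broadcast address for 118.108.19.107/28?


Network: 118.108.19.96/28
Host bits = 4
Set all host bits to 1:
Broadcast: 118.108.19.111


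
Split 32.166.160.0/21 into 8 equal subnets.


New prefix = 21 + 3 = 24
Each subnet has 256 addresses
  32.166.160.0/24
  32.166.161.0/24
  32.166.162.0/24
  32.166.163.0/24
  32.166.164.0/24
  32.166.165.0/24
  32.166.166.0/24
  32.166.167.0/24
Subnets: 32.166.160.0/24, 32.166.161.0/24, 32.166.162.0/24, 32.166.163.0/24, 32.166.164.0/24, 32.166.165.0/24, 32.166.166.0/24, 32.166.167.0/24


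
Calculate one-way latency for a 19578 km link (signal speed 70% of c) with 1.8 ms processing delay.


Speed = 0.7 * 3e5 km/s = 210000 km/s
Propagation delay = 19578 / 210000 = 0.0932 s = 93.2286 ms
Processing delay = 1.8 ms
Total one-way latency = 95.0286 ms


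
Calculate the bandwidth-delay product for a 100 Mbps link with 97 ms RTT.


BDP = bandwidth * RTT
= 100 Mbps * 97 ms
= 100 * 1e6 * 97 / 1000 bits
= 9700000 bits
= 1212500 bytes
= 1184.082 KB
BDP = 9700000 bits (1212500 bytes)


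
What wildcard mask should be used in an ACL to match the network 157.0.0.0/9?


Subnet mask: 255.128.0.0
Wildcard = 255.255.255.255 - subnet mask
255 - 255 = 0
255 - 128 = 127
255 - 0 = 255
255 - 0 = 255
Wildcard: 0.127.255.255


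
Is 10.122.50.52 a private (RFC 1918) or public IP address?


RFC 1918 private ranges:
  10.0.0.0/8 (10.0.0.0 - 10.255.255.255)
  172.16.0.0/12 (172.16.0.0 - 172.31.255.255)
  192.168.0.0/16 (192.168.0.0 - 192.168.255.255)
Private (in 10.0.0.0/8)


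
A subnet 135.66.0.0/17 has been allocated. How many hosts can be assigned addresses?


Host bits = 32 - 17 = 15
Total addresses = 2^15 = 32768
Usable = total - 2 (network and broadcast)
Usable hosts: 32766


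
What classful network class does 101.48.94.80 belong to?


First octet: 101
Binary: 01100101
0xxxxxxx -> Class A (1-126)
Class A, default mask 255.0.0.0 (/8)


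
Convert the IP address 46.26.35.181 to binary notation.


46 = 00101110
26 = 00011010
35 = 00100011
181 = 10110101
Binary: 00101110.00011010.00100011.10110101


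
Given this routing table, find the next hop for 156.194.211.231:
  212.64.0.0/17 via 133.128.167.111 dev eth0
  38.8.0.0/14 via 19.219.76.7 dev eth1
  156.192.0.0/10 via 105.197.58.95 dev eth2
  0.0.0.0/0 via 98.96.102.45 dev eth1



Longest prefix match for 156.194.211.231:
  /17 212.64.0.0: no
  /14 38.8.0.0: no
  /10 156.192.0.0: MATCH
  /0 0.0.0.0: MATCH
Selected: next-hop 105.197.58.95 via eth2 (matched /10)


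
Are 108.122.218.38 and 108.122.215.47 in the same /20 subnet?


Mask: 255.255.240.0
108.122.218.38 AND mask = 108.122.208.0
108.122.215.47 AND mask = 108.122.208.0
Yes, same subnet (108.122.208.0)


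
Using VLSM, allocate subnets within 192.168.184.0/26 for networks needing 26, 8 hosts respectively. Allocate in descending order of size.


26 hosts -> /27 (30 usable): 192.168.184.0/27
8 hosts -> /28 (14 usable): 192.168.184.32/28
Allocation: 192.168.184.0/27 (26 hosts, 30 usable); 192.168.184.32/28 (8 hosts, 14 usable)


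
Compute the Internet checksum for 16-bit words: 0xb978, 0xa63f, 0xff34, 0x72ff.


Sum all words (with carry folding):
+ 0xb978 = 0xb978
+ 0xa63f = 0x5fb8
+ 0xff34 = 0x5eed
+ 0x72ff = 0xd1ec
One's complement: ~0xd1ec
Checksum = 0x2e13


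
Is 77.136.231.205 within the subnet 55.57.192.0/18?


Subnet network: 55.57.192.0
Test IP AND mask: 77.136.192.0
No, 77.136.231.205 is not in 55.57.192.0/18


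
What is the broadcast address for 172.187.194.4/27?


Network: 172.187.194.0/27
Host bits = 5
Set all host bits to 1:
Broadcast: 172.187.194.31


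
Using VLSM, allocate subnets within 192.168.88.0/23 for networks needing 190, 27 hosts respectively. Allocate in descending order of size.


190 hosts -> /24 (254 usable): 192.168.88.0/24
27 hosts -> /27 (30 usable): 192.168.89.0/27
Allocation: 192.168.88.0/24 (190 hosts, 254 usable); 192.168.89.0/27 (27 hosts, 30 usable)


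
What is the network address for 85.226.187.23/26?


IP:   01010101.11100010.10111011.00010111
Mask: 11111111.11111111.11111111.11000000
AND operation:
Net:  01010101.11100010.10111011.00000000
Network: 85.226.187.0/26


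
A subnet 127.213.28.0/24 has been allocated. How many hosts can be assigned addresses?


Host bits = 32 - 24 = 8
Total addresses = 2^8 = 256
Usable = total - 2 (network and broadcast)
Usable hosts: 254


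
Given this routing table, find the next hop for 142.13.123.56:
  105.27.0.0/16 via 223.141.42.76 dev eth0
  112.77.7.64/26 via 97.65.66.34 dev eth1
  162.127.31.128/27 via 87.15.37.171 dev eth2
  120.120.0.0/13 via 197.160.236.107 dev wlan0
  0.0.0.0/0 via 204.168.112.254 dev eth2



Longest prefix match for 142.13.123.56:
  /16 105.27.0.0: no
  /26 112.77.7.64: no
  /27 162.127.31.128: no
  /13 120.120.0.0: no
  /0 0.0.0.0: MATCH
Selected: next-hop 204.168.112.254 via eth2 (matched /0)


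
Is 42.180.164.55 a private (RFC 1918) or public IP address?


RFC 1918 private ranges:
  10.0.0.0/8 (10.0.0.0 - 10.255.255.255)
  172.16.0.0/12 (172.16.0.0 - 172.31.255.255)
  192.168.0.0/16 (192.168.0.0 - 192.168.255.255)
Public (not in any RFC 1918 range)


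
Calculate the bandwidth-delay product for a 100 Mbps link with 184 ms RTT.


BDP = bandwidth * RTT
= 100 Mbps * 184 ms
= 100 * 1e6 * 184 / 1000 bits
= 18400000 bits
= 2300000 bytes
= 2246.0938 KB
BDP = 18400000 bits (2300000 bytes)


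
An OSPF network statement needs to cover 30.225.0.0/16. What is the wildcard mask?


Subnet mask: 255.255.0.0
Wildcard = 255.255.255.255 - subnet mask
255 - 255 = 0
255 - 255 = 0
255 - 0 = 255
255 - 0 = 255
Wildcard: 0.0.255.255


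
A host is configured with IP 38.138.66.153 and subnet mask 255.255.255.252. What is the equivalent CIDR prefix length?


Binary: 11111111.11111111.11111111.11111100
Count leading 1s
Prefix: /30


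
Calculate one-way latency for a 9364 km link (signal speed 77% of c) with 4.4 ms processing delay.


Speed = 0.77 * 3e5 km/s = 231000 km/s
Propagation delay = 9364 / 231000 = 0.0405 s = 40.5368 ms
Processing delay = 4.4 ms
Total one-way latency = 44.9368 ms


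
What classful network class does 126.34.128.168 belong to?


First octet: 126
Binary: 01111110
0xxxxxxx -> Class A (1-126)
Class A, default mask 255.0.0.0 (/8)


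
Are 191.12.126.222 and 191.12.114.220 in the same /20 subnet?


Mask: 255.255.240.0
191.12.126.222 AND mask = 191.12.112.0
191.12.114.220 AND mask = 191.12.112.0
Yes, same subnet (191.12.112.0)


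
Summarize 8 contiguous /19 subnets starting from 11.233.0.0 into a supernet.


Original prefix: /19
Number of subnets: 8 = 2^3
New prefix = 19 - 3 = 16
Supernet: 11.233.0.0/16


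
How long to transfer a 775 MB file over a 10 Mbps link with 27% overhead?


Effective throughput = 10 * (1 - 27/100) = 7.3 Mbps
File size in Mb = 775 * 8 = 6200 Mb
Time = 6200 / 7.3
Time = 849.3151 seconds


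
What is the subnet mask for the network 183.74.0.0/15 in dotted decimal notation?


/15 means 15 network bits, 17 host bits
Binary: 11111111111111100000000000000000
Mask: 255.254.0.0


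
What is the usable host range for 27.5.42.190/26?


Network: 27.5.42.128
Broadcast: 27.5.42.191
First usable = network + 1
Last usable = broadcast - 1
Range: 27.5.42.129 to 27.5.42.190


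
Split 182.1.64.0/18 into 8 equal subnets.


New prefix = 18 + 3 = 21
Each subnet has 2048 addresses
  182.1.64.0/21
  182.1.72.0/21
  182.1.80.0/21
  182.1.88.0/21
  182.1.96.0/21
  182.1.104.0/21
  182.1.112.0/21
  182.1.120.0/21
Subnets: 182.1.64.0/21, 182.1.72.0/21, 182.1.80.0/21, 182.1.88.0/21, 182.1.96.0/21, 182.1.104.0/21, 182.1.112.0/21, 182.1.120.0/21


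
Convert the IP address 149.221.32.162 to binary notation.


149 = 10010101
221 = 11011101
32 = 00100000
162 = 10100010
Binary: 10010101.11011101.00100000.10100010


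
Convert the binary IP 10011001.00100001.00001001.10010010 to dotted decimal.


10011001 = 153
00100001 = 33
00001001 = 9
10010010 = 146
IP: 153.33.9.146


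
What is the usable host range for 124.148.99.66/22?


Network: 124.148.96.0
Broadcast: 124.148.99.255
First usable = network + 1
Last usable = broadcast - 1
Range: 124.148.96.1 to 124.148.99.254


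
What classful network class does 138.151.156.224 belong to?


First octet: 138
Binary: 10001010
10xxxxxx -> Class B (128-191)
Class B, default mask 255.255.0.0 (/16)


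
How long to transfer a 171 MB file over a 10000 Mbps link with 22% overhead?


Effective throughput = 10000 * (1 - 22/100) = 7800 Mbps
File size in Mb = 171 * 8 = 1368 Mb
Time = 1368 / 7800
Time = 0.1754 seconds


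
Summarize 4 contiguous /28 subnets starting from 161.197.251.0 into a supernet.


Original prefix: /28
Number of subnets: 4 = 2^2
New prefix = 28 - 2 = 26
Supernet: 161.197.251.0/26


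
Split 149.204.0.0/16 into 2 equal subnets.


New prefix = 16 + 1 = 17
Each subnet has 32768 addresses
  149.204.0.0/17
  149.204.128.0/17
Subnets: 149.204.0.0/17, 149.204.128.0/17


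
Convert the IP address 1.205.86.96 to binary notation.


1 = 00000001
205 = 11001101
86 = 01010110
96 = 01100000
Binary: 00000001.11001101.01010110.01100000


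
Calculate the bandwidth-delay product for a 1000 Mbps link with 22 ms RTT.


BDP = bandwidth * RTT
= 1000 Mbps * 22 ms
= 1000 * 1e6 * 22 / 1000 bits
= 22000000 bits
= 2750000 bytes
= 2685.5469 KB
BDP = 22000000 bits (2750000 bytes)


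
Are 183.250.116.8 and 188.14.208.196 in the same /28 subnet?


Mask: 255.255.255.240
183.250.116.8 AND mask = 183.250.116.0
188.14.208.196 AND mask = 188.14.208.192
No, different subnets (183.250.116.0 vs 188.14.208.192)


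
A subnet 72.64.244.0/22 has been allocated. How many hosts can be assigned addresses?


Host bits = 32 - 22 = 10
Total addresses = 2^10 = 1024
Usable = total - 2 (network and broadcast)
Usable hosts: 1022


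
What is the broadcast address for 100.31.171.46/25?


Network: 100.31.171.0/25
Host bits = 7
Set all host bits to 1:
Broadcast: 100.31.171.127


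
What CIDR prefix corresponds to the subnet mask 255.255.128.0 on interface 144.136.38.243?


Binary: 11111111.11111111.10000000.00000000
Count leading 1s
Prefix: /17


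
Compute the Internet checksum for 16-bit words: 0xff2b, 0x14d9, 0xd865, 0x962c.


Sum all words (with carry folding):
+ 0xff2b = 0xff2b
+ 0x14d9 = 0x1405
+ 0xd865 = 0xec6a
+ 0x962c = 0x8297
One's complement: ~0x8297
Checksum = 0x7d68


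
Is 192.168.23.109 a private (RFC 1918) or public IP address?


RFC 1918 private ranges:
  10.0.0.0/8 (10.0.0.0 - 10.255.255.255)
  172.16.0.0/12 (172.16.0.0 - 172.31.255.255)
  192.168.0.0/16 (192.168.0.0 - 192.168.255.255)
Private (in 192.168.0.0/16)


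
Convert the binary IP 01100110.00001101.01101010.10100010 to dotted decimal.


01100110 = 102
00001101 = 13
01101010 = 106
10100010 = 162
IP: 102.13.106.162


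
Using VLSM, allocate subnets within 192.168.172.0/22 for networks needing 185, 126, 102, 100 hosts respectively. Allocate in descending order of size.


185 hosts -> /24 (254 usable): 192.168.172.0/24
126 hosts -> /25 (126 usable): 192.168.173.0/25
102 hosts -> /25 (126 usable): 192.168.173.128/25
100 hosts -> /25 (126 usable): 192.168.174.0/25
Allocation: 192.168.172.0/24 (185 hosts, 254 usable); 192.168.173.0/25 (126 hosts, 126 usable); 192.168.173.128/25 (102 hosts, 126 usable); 192.168.174.0/25 (100 hosts, 126 usable)


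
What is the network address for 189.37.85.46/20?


IP:   10111101.00100101.01010101.00101110
Mask: 11111111.11111111.11110000.00000000
AND operation:
Net:  10111101.00100101.01010000.00000000
Network: 189.37.80.0/20


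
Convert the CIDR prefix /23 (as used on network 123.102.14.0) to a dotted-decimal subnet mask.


/23 means 23 network bits, 9 host bits
Binary: 11111111111111111111111000000000
Mask: 255.255.254.0


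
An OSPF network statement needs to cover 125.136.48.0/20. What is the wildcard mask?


Subnet mask: 255.255.240.0
Wildcard = 255.255.255.255 - subnet mask
255 - 255 = 0
255 - 255 = 0
255 - 240 = 15
255 - 0 = 255
Wildcard: 0.0.15.255


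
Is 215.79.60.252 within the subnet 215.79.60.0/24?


Subnet network: 215.79.60.0
Test IP AND mask: 215.79.60.0
Yes, 215.79.60.252 is in 215.79.60.0/24


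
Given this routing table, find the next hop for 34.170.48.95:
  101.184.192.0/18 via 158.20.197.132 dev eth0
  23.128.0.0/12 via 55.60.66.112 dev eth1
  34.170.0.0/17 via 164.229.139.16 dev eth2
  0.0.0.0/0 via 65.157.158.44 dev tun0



Longest prefix match for 34.170.48.95:
  /18 101.184.192.0: no
  /12 23.128.0.0: no
  /17 34.170.0.0: MATCH
  /0 0.0.0.0: MATCH
Selected: next-hop 164.229.139.16 via eth2 (matched /17)


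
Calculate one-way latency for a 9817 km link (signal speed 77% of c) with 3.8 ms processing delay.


Speed = 0.77 * 3e5 km/s = 231000 km/s
Propagation delay = 9817 / 231000 = 0.0425 s = 42.4978 ms
Processing delay = 3.8 ms
Total one-way latency = 46.2978 ms


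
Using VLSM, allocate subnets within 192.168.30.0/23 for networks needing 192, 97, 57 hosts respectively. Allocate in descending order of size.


192 hosts -> /24 (254 usable): 192.168.30.0/24
97 hosts -> /25 (126 usable): 192.168.31.0/25
57 hosts -> /26 (62 usable): 192.168.31.128/26
Allocation: 192.168.30.0/24 (192 hosts, 254 usable); 192.168.31.0/25 (97 hosts, 126 usable); 192.168.31.128/26 (57 hosts, 62 usable)


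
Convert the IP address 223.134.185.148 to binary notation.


223 = 11011111
134 = 10000110
185 = 10111001
148 = 10010100
Binary: 11011111.10000110.10111001.10010100


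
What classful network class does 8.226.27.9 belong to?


First octet: 8
Binary: 00001000
0xxxxxxx -> Class A (1-126)
Class A, default mask 255.0.0.0 (/8)


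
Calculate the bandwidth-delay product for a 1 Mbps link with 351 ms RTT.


BDP = bandwidth * RTT
= 1 Mbps * 351 ms
= 1 * 1e6 * 351 / 1000 bits
= 351000 bits
= 43875 bytes
= 42.8467 KB
BDP = 351000 bits (43875 bytes)


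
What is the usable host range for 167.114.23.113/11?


Network: 167.96.0.0
Broadcast: 167.127.255.255
First usable = network + 1
Last usable = broadcast - 1
Range: 167.96.0.1 to 167.127.255.254


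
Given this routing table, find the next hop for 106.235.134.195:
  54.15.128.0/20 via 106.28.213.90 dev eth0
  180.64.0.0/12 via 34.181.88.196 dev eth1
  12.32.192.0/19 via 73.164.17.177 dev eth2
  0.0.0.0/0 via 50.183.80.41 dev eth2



Longest prefix match for 106.235.134.195:
  /20 54.15.128.0: no
  /12 180.64.0.0: no
  /19 12.32.192.0: no
  /0 0.0.0.0: MATCH
Selected: next-hop 50.183.80.41 via eth2 (matched /0)


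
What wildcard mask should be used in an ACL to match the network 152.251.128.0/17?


Subnet mask: 255.255.128.0
Wildcard = 255.255.255.255 - subnet mask
255 - 255 = 0
255 - 255 = 0
255 - 128 = 127
255 - 0 = 255
Wildcard: 0.0.127.255


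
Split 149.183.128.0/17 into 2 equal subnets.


New prefix = 17 + 1 = 18
Each subnet has 16384 addresses
  149.183.128.0/18
  149.183.192.0/18
Subnets: 149.183.128.0/18, 149.183.192.0/18


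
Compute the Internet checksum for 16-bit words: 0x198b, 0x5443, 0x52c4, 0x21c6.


Sum all words (with carry folding):
+ 0x198b = 0x198b
+ 0x5443 = 0x6dce
+ 0x52c4 = 0xc092
+ 0x21c6 = 0xe258
One's complement: ~0xe258
Checksum = 0x1da7


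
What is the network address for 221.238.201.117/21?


IP:   11011101.11101110.11001001.01110101
Mask: 11111111.11111111.11111000.00000000
AND operation:
Net:  11011101.11101110.11001000.00000000
Network: 221.238.200.0/21


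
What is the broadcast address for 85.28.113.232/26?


Network: 85.28.113.192/26
Host bits = 6
Set all host bits to 1:
Broadcast: 85.28.113.255


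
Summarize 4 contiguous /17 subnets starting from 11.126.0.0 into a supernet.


Original prefix: /17
Number of subnets: 4 = 2^2
New prefix = 17 - 2 = 15
Supernet: 11.126.0.0/15


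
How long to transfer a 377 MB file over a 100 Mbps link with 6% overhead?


Effective throughput = 100 * (1 - 6/100) = 94 Mbps
File size in Mb = 377 * 8 = 3016 Mb
Time = 3016 / 94
Time = 32.0851 seconds


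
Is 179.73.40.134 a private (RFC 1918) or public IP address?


RFC 1918 private ranges:
  10.0.0.0/8 (10.0.0.0 - 10.255.255.255)
  172.16.0.0/12 (172.16.0.0 - 172.31.255.255)
  192.168.0.0/16 (192.168.0.0 - 192.168.255.255)
Public (not in any RFC 1918 range)


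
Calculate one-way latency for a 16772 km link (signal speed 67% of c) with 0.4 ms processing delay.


Speed = 0.67 * 3e5 km/s = 201000 km/s
Propagation delay = 16772 / 201000 = 0.0834 s = 83.4428 ms
Processing delay = 0.4 ms
Total one-way latency = 83.8428 ms


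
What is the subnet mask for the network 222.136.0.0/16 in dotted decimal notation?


/16 means 16 network bits, 16 host bits
Binary: 11111111111111110000000000000000
Mask: 255.255.0.0


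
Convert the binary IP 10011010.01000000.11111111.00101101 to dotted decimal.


10011010 = 154
01000000 = 64
11111111 = 255
00101101 = 45
IP: 154.64.255.45


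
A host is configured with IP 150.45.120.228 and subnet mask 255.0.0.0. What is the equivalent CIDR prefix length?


Binary: 11111111.00000000.00000000.00000000
Count leading 1s
Prefix: /8


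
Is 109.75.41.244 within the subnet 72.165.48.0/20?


Subnet network: 72.165.48.0
Test IP AND mask: 109.75.32.0
No, 109.75.41.244 is not in 72.165.48.0/20


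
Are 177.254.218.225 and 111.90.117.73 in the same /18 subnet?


Mask: 255.255.192.0
177.254.218.225 AND mask = 177.254.192.0
111.90.117.73 AND mask = 111.90.64.0
No, different subnets (177.254.192.0 vs 111.90.64.0)


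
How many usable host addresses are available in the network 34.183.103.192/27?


Host bits = 32 - 27 = 5
Total addresses = 2^5 = 32
Usable = total - 2 (network and broadcast)
Usable hosts: 30


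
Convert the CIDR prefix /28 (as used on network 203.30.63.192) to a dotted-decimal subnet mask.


/28 means 28 network bits, 4 host bits
Binary: 11111111111111111111111111110000
Mask: 255.255.255.240


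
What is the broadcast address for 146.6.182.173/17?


Network: 146.6.128.0/17
Host bits = 15
Set all host bits to 1:
Broadcast: 146.6.255.255


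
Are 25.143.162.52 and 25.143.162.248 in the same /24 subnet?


Mask: 255.255.255.0
25.143.162.52 AND mask = 25.143.162.0
25.143.162.248 AND mask = 25.143.162.0
Yes, same subnet (25.143.162.0)


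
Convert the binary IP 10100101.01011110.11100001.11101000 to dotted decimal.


10100101 = 165
01011110 = 94
11100001 = 225
11101000 = 232
IP: 165.94.225.232


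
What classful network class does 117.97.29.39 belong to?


First octet: 117
Binary: 01110101
0xxxxxxx -> Class A (1-126)
Class A, default mask 255.0.0.0 (/8)


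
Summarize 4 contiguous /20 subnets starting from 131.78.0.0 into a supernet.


Original prefix: /20
Number of subnets: 4 = 2^2
New prefix = 20 - 2 = 18
Supernet: 131.78.0.0/18


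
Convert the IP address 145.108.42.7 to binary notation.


145 = 10010001
108 = 01101100
42 = 00101010
7 = 00000111
Binary: 10010001.01101100.00101010.00000111


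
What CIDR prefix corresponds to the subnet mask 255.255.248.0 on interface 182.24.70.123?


Binary: 11111111.11111111.11111000.00000000
Count leading 1s
Prefix: /21


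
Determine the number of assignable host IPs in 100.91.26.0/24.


Host bits = 32 - 24 = 8
Total addresses = 2^8 = 256
Usable = total - 2 (network and broadcast)
Usable hosts: 254


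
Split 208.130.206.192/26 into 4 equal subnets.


New prefix = 26 + 2 = 28
Each subnet has 16 addresses
  208.130.206.192/28
  208.130.206.208/28
  208.130.206.224/28
  208.130.206.240/28
Subnets: 208.130.206.192/28, 208.130.206.208/28, 208.130.206.224/28, 208.130.206.240/28


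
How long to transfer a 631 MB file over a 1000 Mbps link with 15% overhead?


Effective throughput = 1000 * (1 - 15/100) = 850 Mbps
File size in Mb = 631 * 8 = 5048 Mb
Time = 5048 / 850
Time = 5.9388 seconds


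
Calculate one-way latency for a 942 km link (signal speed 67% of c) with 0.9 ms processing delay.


Speed = 0.67 * 3e5 km/s = 201000 km/s
Propagation delay = 942 / 201000 = 0.0047 s = 4.6866 ms
Processing delay = 0.9 ms
Total one-way latency = 5.5866 ms


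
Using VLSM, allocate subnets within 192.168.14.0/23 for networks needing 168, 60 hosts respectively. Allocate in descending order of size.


168 hosts -> /24 (254 usable): 192.168.14.0/24
60 hosts -> /26 (62 usable): 192.168.15.0/26
Allocation: 192.168.14.0/24 (168 hosts, 254 usable); 192.168.15.0/26 (60 hosts, 62 usable)


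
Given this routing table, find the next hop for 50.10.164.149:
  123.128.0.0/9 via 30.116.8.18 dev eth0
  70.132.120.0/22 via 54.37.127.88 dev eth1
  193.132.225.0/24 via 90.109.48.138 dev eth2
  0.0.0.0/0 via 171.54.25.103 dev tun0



Longest prefix match for 50.10.164.149:
  /9 123.128.0.0: no
  /22 70.132.120.0: no
  /24 193.132.225.0: no
  /0 0.0.0.0: MATCH
Selected: next-hop 171.54.25.103 via tun0 (matched /0)


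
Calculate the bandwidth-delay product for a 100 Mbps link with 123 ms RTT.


BDP = bandwidth * RTT
= 100 Mbps * 123 ms
= 100 * 1e6 * 123 / 1000 bits
= 12300000 bits
= 1537500 bytes
= 1501.4648 KB
BDP = 12300000 bits (1537500 bytes)


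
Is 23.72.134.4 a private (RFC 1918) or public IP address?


RFC 1918 private ranges:
  10.0.0.0/8 (10.0.0.0 - 10.255.255.255)
  172.16.0.0/12 (172.16.0.0 - 172.31.255.255)
  192.168.0.0/16 (192.168.0.0 - 192.168.255.255)
Public (not in any RFC 1918 range)


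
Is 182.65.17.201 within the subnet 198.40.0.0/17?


Subnet network: 198.40.0.0
Test IP AND mask: 182.65.0.0
No, 182.65.17.201 is not in 198.40.0.0/17


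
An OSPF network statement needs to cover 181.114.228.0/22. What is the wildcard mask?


Subnet mask: 255.255.252.0
Wildcard = 255.255.255.255 - subnet mask
255 - 255 = 0
255 - 255 = 0
255 - 252 = 3
255 - 0 = 255
Wildcard: 0.0.3.255


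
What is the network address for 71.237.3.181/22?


IP:   01000111.11101101.00000011.10110101
Mask: 11111111.11111111.11111100.00000000
AND operation:
Net:  01000111.11101101.00000000.00000000
Network: 71.237.0.0/22


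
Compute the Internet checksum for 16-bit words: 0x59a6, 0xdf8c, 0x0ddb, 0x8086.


Sum all words (with carry folding):
+ 0x59a6 = 0x59a6
+ 0xdf8c = 0x3933
+ 0x0ddb = 0x470e
+ 0x8086 = 0xc794
One's complement: ~0xc794
Checksum = 0x386b


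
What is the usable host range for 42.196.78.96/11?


Network: 42.192.0.0
Broadcast: 42.223.255.255
First usable = network + 1
Last usable = broadcast - 1
Range: 42.192.0.1 to 42.223.255.254


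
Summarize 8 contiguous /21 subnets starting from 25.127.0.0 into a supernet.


Original prefix: /21
Number of subnets: 8 = 2^3
New prefix = 21 - 3 = 18
Supernet: 25.127.0.0/18


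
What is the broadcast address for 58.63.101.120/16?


Network: 58.63.0.0/16
Host bits = 16
Set all host bits to 1:
Broadcast: 58.63.255.255


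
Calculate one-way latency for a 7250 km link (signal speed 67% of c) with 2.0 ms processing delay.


Speed = 0.67 * 3e5 km/s = 201000 km/s
Propagation delay = 7250 / 201000 = 0.0361 s = 36.0697 ms
Processing delay = 2.0 ms
Total one-way latency = 38.0697 ms


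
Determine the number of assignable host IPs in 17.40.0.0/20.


Host bits = 32 - 20 = 12
Total addresses = 2^12 = 4096
Usable = total - 2 (network and broadcast)
Usable hosts: 4094


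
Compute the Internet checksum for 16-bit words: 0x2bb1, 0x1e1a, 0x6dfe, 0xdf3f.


Sum all words (with carry folding):
+ 0x2bb1 = 0x2bb1
+ 0x1e1a = 0x49cb
+ 0x6dfe = 0xb7c9
+ 0xdf3f = 0x9709
One's complement: ~0x9709
Checksum = 0x68f6


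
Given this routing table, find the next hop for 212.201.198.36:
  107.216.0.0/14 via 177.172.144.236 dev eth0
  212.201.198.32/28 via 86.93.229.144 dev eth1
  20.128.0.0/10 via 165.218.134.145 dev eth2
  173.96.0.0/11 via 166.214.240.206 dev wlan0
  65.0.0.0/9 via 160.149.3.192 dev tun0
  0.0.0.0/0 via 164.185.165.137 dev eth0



Longest prefix match for 212.201.198.36:
  /14 107.216.0.0: no
  /28 212.201.198.32: MATCH
  /10 20.128.0.0: no
  /11 173.96.0.0: no
  /9 65.0.0.0: no
  /0 0.0.0.0: MATCH
Selected: next-hop 86.93.229.144 via eth1 (matched /28)


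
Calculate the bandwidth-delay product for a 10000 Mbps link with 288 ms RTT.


BDP = bandwidth * RTT
= 10000 Mbps * 288 ms
= 10000 * 1e6 * 288 / 1000 bits
= 2880000000 bits
= 360000000 bytes
= 351562.5 KB
BDP = 2880000000 bits (360000000 bytes)


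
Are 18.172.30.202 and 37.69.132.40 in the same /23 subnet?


Mask: 255.255.254.0
18.172.30.202 AND mask = 18.172.30.0
37.69.132.40 AND mask = 37.69.132.0
No, different subnets (18.172.30.0 vs 37.69.132.0)


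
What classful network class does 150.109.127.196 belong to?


First octet: 150
Binary: 10010110
10xxxxxx -> Class B (128-191)
Class B, default mask 255.255.0.0 (/16)


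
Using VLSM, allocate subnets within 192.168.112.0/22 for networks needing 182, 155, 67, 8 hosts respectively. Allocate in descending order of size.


182 hosts -> /24 (254 usable): 192.168.112.0/24
155 hosts -> /24 (254 usable): 192.168.113.0/24
67 hosts -> /25 (126 usable): 192.168.114.0/25
8 hosts -> /28 (14 usable): 192.168.114.128/28
Allocation: 192.168.112.0/24 (182 hosts, 254 usable); 192.168.113.0/24 (155 hosts, 254 usable); 192.168.114.0/25 (67 hosts, 126 usable); 192.168.114.128/28 (8 hosts, 14 usable)


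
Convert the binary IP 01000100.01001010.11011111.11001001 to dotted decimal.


01000100 = 68
01001010 = 74
11011111 = 223
11001001 = 201
IP: 68.74.223.201


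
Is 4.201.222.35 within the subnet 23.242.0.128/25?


Subnet network: 23.242.0.128
Test IP AND mask: 4.201.222.0
No, 4.201.222.35 is not in 23.242.0.128/25


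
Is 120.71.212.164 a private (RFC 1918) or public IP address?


RFC 1918 private ranges:
  10.0.0.0/8 (10.0.0.0 - 10.255.255.255)
  172.16.0.0/12 (172.16.0.0 - 172.31.255.255)
  192.168.0.0/16 (192.168.0.0 - 192.168.255.255)
Public (not in any RFC 1918 range)


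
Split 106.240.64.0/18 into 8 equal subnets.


New prefix = 18 + 3 = 21
Each subnet has 2048 addresses
  106.240.64.0/21
  106.240.72.0/21
  106.240.80.0/21
  106.240.88.0/21
  106.240.96.0/21
  106.240.104.0/21
  106.240.112.0/21
  106.240.120.0/21
Subnets: 106.240.64.0/21, 106.240.72.0/21, 106.240.80.0/21, 106.240.88.0/21, 106.240.96.0/21, 106.240.104.0/21, 106.240.112.0/21, 106.240.120.0/21


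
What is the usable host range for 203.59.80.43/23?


Network: 203.59.80.0
Broadcast: 203.59.81.255
First usable = network + 1
Last usable = broadcast - 1
Range: 203.59.80.1 to 203.59.81.254


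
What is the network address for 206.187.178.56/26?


IP:   11001110.10111011.10110010.00111000
Mask: 11111111.11111111.11111111.11000000
AND operation:
Net:  11001110.10111011.10110010.00000000
Network: 206.187.178.0/26


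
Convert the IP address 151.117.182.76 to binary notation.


151 = 10010111
117 = 01110101
182 = 10110110
76 = 01001100
Binary: 10010111.01110101.10110110.01001100


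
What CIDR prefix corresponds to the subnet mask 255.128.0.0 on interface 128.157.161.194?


Binary: 11111111.10000000.00000000.00000000
Count leading 1s
Prefix: /9


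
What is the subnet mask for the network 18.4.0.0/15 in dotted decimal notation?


/15 means 15 network bits, 17 host bits
Binary: 11111111111111100000000000000000
Mask: 255.254.0.0


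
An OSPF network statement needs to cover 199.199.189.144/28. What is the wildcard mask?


Subnet mask: 255.255.255.240
Wildcard = 255.255.255.255 - subnet mask
255 - 255 = 0
255 - 255 = 0
255 - 255 = 0
255 - 240 = 15
Wildcard: 0.0.0.15


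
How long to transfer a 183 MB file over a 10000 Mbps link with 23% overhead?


Effective throughput = 10000 * (1 - 23/100) = 7700 Mbps
File size in Mb = 183 * 8 = 1464 Mb
Time = 1464 / 7700
Time = 0.1901 seconds


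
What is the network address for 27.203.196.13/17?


IP:   00011011.11001011.11000100.00001101
Mask: 11111111.11111111.10000000.00000000
AND operation:
Net:  00011011.11001011.10000000.00000000
Network: 27.203.128.0/17


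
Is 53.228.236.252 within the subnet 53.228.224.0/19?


Subnet network: 53.228.224.0
Test IP AND mask: 53.228.224.0
Yes, 53.228.236.252 is in 53.228.224.0/19


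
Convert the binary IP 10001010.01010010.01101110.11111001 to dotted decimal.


10001010 = 138
01010010 = 82
01101110 = 110
11111001 = 249
IP: 138.82.110.249


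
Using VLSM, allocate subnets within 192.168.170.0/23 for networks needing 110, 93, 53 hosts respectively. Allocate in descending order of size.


110 hosts -> /25 (126 usable): 192.168.170.0/25
93 hosts -> /25 (126 usable): 192.168.170.128/25
53 hosts -> /26 (62 usable): 192.168.171.0/26
Allocation: 192.168.170.0/25 (110 hosts, 126 usable); 192.168.170.128/25 (93 hosts, 126 usable); 192.168.171.0/26 (53 hosts, 62 usable)


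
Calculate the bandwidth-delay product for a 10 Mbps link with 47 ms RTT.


BDP = bandwidth * RTT
= 10 Mbps * 47 ms
= 10 * 1e6 * 47 / 1000 bits
= 470000 bits
= 58750 bytes
= 57.373 KB
BDP = 470000 bits (58750 bytes)


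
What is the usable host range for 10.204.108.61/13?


Network: 10.200.0.0
Broadcast: 10.207.255.255
First usable = network + 1
Last usable = broadcast - 1
Range: 10.200.0.1 to 10.207.255.254


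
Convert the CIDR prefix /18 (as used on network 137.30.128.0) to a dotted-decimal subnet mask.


/18 means 18 network bits, 14 host bits
Binary: 11111111111111111100000000000000
Mask: 255.255.192.0


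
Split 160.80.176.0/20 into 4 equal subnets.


New prefix = 20 + 2 = 22
Each subnet has 1024 addresses
  160.80.176.0/22
  160.80.180.0/22
  160.80.184.0/22
  160.80.188.0/22
Subnets: 160.80.176.0/22, 160.80.180.0/22, 160.80.184.0/22, 160.80.188.0/22


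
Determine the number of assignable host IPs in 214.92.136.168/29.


Host bits = 32 - 29 = 3
Total addresses = 2^3 = 8
Usable = total - 2 (network and broadcast)
Usable hosts: 6


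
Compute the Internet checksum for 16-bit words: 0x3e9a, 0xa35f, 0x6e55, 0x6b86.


Sum all words (with carry folding):
+ 0x3e9a = 0x3e9a
+ 0xa35f = 0xe1f9
+ 0x6e55 = 0x504f
+ 0x6b86 = 0xbbd5
One's complement: ~0xbbd5
Checksum = 0x442a


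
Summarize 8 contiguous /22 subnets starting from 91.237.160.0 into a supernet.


Original prefix: /22
Number of subnets: 8 = 2^3
New prefix = 22 - 3 = 19
Supernet: 91.237.160.0/19


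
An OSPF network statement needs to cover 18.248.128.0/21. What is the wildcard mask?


Subnet mask: 255.255.248.0
Wildcard = 255.255.255.255 - subnet mask
255 - 255 = 0
255 - 255 = 0
255 - 248 = 7
255 - 0 = 255
Wildcard: 0.0.7.255


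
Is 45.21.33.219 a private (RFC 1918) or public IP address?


RFC 1918 private ranges:
  10.0.0.0/8 (10.0.0.0 - 10.255.255.255)
  172.16.0.0/12 (172.16.0.0 - 172.31.255.255)
  192.168.0.0/16 (192.168.0.0 - 192.168.255.255)
Public (not in any RFC 1918 range)


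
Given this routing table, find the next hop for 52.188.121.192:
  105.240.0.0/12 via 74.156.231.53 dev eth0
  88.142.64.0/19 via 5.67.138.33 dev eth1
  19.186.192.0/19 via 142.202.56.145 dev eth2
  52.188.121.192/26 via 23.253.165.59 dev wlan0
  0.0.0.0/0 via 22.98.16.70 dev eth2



Longest prefix match for 52.188.121.192:
  /12 105.240.0.0: no
  /19 88.142.64.0: no
  /19 19.186.192.0: no
  /26 52.188.121.192: MATCH
  /0 0.0.0.0: MATCH
Selected: next-hop 23.253.165.59 via wlan0 (matched /26)


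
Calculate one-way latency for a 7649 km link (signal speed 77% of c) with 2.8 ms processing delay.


Speed = 0.77 * 3e5 km/s = 231000 km/s
Propagation delay = 7649 / 231000 = 0.0331 s = 33.1126 ms
Processing delay = 2.8 ms
Total one-way latency = 35.9126 ms


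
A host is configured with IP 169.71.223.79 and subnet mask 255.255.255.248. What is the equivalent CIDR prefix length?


Binary: 11111111.11111111.11111111.11111000
Count leading 1s
Prefix: /29


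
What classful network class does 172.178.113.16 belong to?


First octet: 172
Binary: 10101100
10xxxxxx -> Class B (128-191)
Class B, default mask 255.255.0.0 (/16)


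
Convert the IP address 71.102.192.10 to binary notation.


71 = 01000111
102 = 01100110
192 = 11000000
10 = 00001010
Binary: 01000111.01100110.11000000.00001010


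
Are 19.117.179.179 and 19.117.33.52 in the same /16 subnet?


Mask: 255.255.0.0
19.117.179.179 AND mask = 19.117.0.0
19.117.33.52 AND mask = 19.117.0.0
Yes, same subnet (19.117.0.0)


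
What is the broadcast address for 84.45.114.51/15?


Network: 84.44.0.0/15
Host bits = 17
Set all host bits to 1:
Broadcast: 84.45.255.255


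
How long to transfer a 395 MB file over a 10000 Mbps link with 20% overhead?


Effective throughput = 10000 * (1 - 20/100) = 8000 Mbps
File size in Mb = 395 * 8 = 3160 Mb
Time = 3160 / 8000
Time = 0.395 seconds


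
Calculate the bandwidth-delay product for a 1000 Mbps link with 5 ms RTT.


BDP = bandwidth * RTT
= 1000 Mbps * 5 ms
= 1000 * 1e6 * 5 / 1000 bits
= 5000000 bits
= 625000 bytes
= 610.3516 KB
BDP = 5000000 bits (625000 bytes)
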